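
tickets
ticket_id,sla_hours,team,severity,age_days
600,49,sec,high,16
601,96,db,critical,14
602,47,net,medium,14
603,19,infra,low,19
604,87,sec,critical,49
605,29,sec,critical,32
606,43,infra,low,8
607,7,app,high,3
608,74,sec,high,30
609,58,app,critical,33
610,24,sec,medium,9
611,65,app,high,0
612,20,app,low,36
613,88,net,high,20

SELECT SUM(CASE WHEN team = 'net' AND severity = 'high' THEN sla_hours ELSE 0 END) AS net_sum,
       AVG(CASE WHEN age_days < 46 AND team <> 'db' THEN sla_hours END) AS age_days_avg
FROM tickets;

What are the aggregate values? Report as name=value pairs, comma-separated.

net_sum=88, age_days_avg=43.5833333333

[net_sum: team = 'net' AND severity = 'high']
ticket_id=600: ✗
ticket_id=601: ✗
ticket_id=602: ✗
ticket_id=603: ✗
ticket_id=604: ✗
ticket_id=605: ✗
ticket_id=606: ✗
ticket_id=607: ✗
ticket_id=608: ✗
ticket_id=609: ✗
ticket_id=610: ✗
ticket_id=611: ✗
ticket_id=612: ✗
ticket_id=613: ✓ → 88
net_sum = 88
—
[age_days_avg: age_days < 46 AND team <> 'db']
ticket_id=600: ✓ → 49
ticket_id=601: ✗
ticket_id=602: ✓ → 47
ticket_id=603: ✓ → 19
ticket_id=604: ✗
ticket_id=605: ✓ → 29
ticket_id=606: ✓ → 43
ticket_id=607: ✓ → 7
ticket_id=608: ✓ → 74
ticket_id=609: ✓ → 58
ticket_id=610: ✓ → 24
ticket_id=611: ✓ → 65
ticket_id=612: ✓ → 20
ticket_id=613: ✓ → 88
age_days_avg = (49 + 47 + 19 + 29 + 43 + 7 + 74 + 58 + 24 + 65 + 20 + 88) / 12 = 43.5833333333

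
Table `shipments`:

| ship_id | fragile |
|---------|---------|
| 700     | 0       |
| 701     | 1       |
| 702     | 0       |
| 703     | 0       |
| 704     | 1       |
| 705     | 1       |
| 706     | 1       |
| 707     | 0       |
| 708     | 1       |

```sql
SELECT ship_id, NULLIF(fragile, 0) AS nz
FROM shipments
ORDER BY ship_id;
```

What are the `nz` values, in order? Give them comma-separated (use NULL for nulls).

NULL, 1, NULL, NULL, 1, 1, 1, NULL, 1

ship_id=700: fragile=0 vs 0: equal → NULL
ship_id=701: fragile=1 vs 0: differ → 1
ship_id=702: fragile=0 vs 0: equal → NULL
ship_id=703: fragile=0 vs 0: equal → NULL
ship_id=704: fragile=1 vs 0: differ → 1
ship_id=705: fragile=1 vs 0: differ → 1
ship_id=706: fragile=1 vs 0: differ → 1
ship_id=707: fragile=0 vs 0: equal → NULL
ship_id=708: fragile=1 vs 0: differ → 1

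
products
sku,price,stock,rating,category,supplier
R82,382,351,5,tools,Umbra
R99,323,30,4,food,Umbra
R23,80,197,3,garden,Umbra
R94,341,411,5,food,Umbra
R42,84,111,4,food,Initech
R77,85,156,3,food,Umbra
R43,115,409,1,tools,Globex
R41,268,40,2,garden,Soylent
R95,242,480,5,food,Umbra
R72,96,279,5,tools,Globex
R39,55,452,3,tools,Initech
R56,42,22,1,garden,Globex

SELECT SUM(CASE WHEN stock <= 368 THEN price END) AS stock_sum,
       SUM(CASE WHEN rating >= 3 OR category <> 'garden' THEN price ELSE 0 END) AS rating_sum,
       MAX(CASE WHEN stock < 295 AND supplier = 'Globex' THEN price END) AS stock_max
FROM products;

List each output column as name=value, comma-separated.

[stock_sum: stock <= 368]
sku=R82: ✓ → 382
sku=R99: ✓ → 323
sku=R23: ✓ → 80
sku=R94: ✗
sku=R42: ✓ → 84
sku=R77: ✓ → 85
sku=R43: ✗
sku=R41: ✓ → 268
sku=R95: ✗
sku=R72: ✓ → 96
sku=R39: ✗
sku=R56: ✓ → 42
stock_sum = 382 + 323 + 80 + 84 + 85 + 268 + 96 + 42 = 1360
—
[rating_sum: rating >= 3 OR category <> 'garden']
sku=R82: ✓ → 382
sku=R99: ✓ → 323
sku=R23: ✓ → 80
sku=R94: ✓ → 341
sku=R42: ✓ → 84
sku=R77: ✓ → 85
sku=R43: ✓ → 115
sku=R41: ✗
sku=R95: ✓ → 242
sku=R72: ✓ → 96
sku=R39: ✓ → 55
sku=R56: ✗
rating_sum = 382 + 323 + 80 + 341 + 84 + 85 + 115 + 242 + 96 + 55 = 1803
—
[stock_max: stock < 295 AND supplier = 'Globex']
sku=R82: ✗
sku=R99: ✗
sku=R23: ✗
sku=R94: ✗
sku=R42: ✗
sku=R77: ✗
sku=R43: ✗
sku=R41: ✗
sku=R95: ✗
sku=R72: ✓ → 96
sku=R39: ✗
sku=R56: ✓ → 42
stock_max = MAX(96, 42) = 96

stock_sum=1360, rating_sum=1803, stock_max=96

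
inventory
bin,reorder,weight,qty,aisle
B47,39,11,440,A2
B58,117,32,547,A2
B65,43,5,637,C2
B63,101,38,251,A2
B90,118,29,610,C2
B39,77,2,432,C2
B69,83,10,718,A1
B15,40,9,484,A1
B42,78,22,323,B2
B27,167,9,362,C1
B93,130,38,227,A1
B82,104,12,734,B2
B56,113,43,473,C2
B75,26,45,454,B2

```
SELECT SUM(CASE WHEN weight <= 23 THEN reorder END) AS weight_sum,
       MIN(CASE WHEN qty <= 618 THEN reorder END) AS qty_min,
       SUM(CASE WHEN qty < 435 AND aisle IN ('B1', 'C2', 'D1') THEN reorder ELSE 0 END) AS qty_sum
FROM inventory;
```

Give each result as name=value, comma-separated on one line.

[weight_sum: weight <= 23]
bin=B47: ✓ → 39
bin=B58: ✗
bin=B65: ✓ → 43
bin=B63: ✗
bin=B90: ✗
bin=B39: ✓ → 77
bin=B69: ✓ → 83
bin=B15: ✓ → 40
bin=B42: ✓ → 78
bin=B27: ✓ → 167
bin=B93: ✗
bin=B82: ✓ → 104
bin=B56: ✗
bin=B75: ✗
weight_sum = 39 + 43 + 77 + 83 + 40 + 78 + 167 + 104 = 631
—
[qty_min: qty <= 618]
bin=B47: ✓ → 39
bin=B58: ✓ → 117
bin=B65: ✗
bin=B63: ✓ → 101
bin=B90: ✓ → 118
bin=B39: ✓ → 77
bin=B69: ✗
bin=B15: ✓ → 40
bin=B42: ✓ → 78
bin=B27: ✓ → 167
bin=B93: ✓ → 130
bin=B82: ✗
bin=B56: ✓ → 113
bin=B75: ✓ → 26
qty_min = MIN(39, 117, 101, 118, 77, 40, 78, 167, 130, 113, 26) = 26
—
[qty_sum: qty < 435 AND aisle IN ('B1', 'C2', 'D1')]
bin=B47: ✗
bin=B58: ✗
bin=B65: ✗
bin=B63: ✗
bin=B90: ✗
bin=B39: ✓ → 77
bin=B69: ✗
bin=B15: ✗
bin=B42: ✗
bin=B27: ✗
bin=B93: ✗
bin=B82: ✗
bin=B56: ✗
bin=B75: ✗
qty_sum = 77

weight_sum=631, qty_min=26, qty_sum=77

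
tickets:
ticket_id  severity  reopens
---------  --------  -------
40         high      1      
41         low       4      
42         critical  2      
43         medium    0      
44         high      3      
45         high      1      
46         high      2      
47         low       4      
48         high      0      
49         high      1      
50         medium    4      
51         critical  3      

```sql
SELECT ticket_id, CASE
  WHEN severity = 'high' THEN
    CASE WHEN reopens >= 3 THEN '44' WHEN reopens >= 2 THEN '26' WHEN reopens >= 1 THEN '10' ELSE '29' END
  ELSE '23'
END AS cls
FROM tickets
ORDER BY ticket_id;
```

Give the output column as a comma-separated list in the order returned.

10, 23, 23, 23, 44, 10, 26, 23, 29, 10, 23, 23

ticket_id=40: severity='high' → inner[reopens >= 1] → 10
ticket_id=41: severity='low' → outer ELSE → 23
ticket_id=42: severity='critical' → outer ELSE → 23
ticket_id=43: severity='medium' → outer ELSE → 23
ticket_id=44: severity='high' → inner[reopens >= 3] → 44
ticket_id=45: severity='high' → inner[reopens >= 1] → 10
ticket_id=46: severity='high' → inner[reopens >= 2] → 26
ticket_id=47: severity='low' → outer ELSE → 23
ticket_id=48: severity='high' → inner[ELSE] → 29
ticket_id=49: severity='high' → inner[reopens >= 1] → 10
ticket_id=50: severity='medium' → outer ELSE → 23
ticket_id=51: severity='critical' → outer ELSE → 23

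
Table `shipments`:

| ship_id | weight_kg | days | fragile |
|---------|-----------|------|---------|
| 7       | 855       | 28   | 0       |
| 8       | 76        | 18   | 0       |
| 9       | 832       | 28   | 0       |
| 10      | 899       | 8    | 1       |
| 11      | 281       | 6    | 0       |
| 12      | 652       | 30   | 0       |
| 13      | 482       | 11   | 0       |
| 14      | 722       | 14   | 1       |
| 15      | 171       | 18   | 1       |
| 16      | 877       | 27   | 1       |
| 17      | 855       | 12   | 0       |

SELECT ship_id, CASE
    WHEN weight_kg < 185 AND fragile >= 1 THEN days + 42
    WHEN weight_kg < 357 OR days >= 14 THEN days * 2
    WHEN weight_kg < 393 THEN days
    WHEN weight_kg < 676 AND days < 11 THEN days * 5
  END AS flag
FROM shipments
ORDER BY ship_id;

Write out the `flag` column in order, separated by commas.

56, 36, 56, NULL, 12, 60, NULL, 28, 60, 54, NULL

ship_id=7: weight_kg < 357 OR days >= 14 → 56
ship_id=8: weight_kg < 357 OR days >= 14 → 36
ship_id=9: weight_kg < 357 OR days >= 14 → 56
ship_id=10: (no match → NULL) → NULL
ship_id=11: weight_kg < 357 OR days >= 14 → 12
ship_id=12: weight_kg < 357 OR days >= 14 → 60
ship_id=13: (no match → NULL) → NULL
ship_id=14: weight_kg < 357 OR days >= 14 → 28
ship_id=15: weight_kg < 185 AND fragile >= 1 → 60
ship_id=16: weight_kg < 357 OR days >= 14 → 54
ship_id=17: (no match → NULL) → NULL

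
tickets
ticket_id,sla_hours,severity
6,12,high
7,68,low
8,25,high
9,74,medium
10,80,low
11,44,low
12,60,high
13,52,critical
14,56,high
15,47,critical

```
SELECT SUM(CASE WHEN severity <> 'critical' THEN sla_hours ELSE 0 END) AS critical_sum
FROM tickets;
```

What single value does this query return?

ticket_id=6: ✓ → 12
ticket_id=7: ✓ → 68
ticket_id=8: ✓ → 25
ticket_id=9: ✓ → 74
ticket_id=10: ✓ → 80
ticket_id=11: ✓ → 44
ticket_id=12: ✓ → 60
ticket_id=13: ✗
ticket_id=14: ✓ → 56
ticket_id=15: ✗
critical_sum = 12 + 68 + 25 + 74 + 80 + 44 + 60 + 56 = 419

419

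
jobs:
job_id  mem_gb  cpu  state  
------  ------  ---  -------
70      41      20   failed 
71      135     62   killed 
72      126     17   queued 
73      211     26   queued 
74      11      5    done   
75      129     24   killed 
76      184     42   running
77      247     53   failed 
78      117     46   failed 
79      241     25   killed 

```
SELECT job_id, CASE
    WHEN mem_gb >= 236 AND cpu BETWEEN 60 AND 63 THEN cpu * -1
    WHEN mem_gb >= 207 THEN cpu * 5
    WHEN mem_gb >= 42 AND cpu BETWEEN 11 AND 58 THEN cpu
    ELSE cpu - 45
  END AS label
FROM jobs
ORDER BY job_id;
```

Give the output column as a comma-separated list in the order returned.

-25, 17, 17, 130, -40, 24, 42, 265, 46, 125

job_id=70: ELSE → -25
job_id=71: ELSE → 17
job_id=72: mem_gb >= 42 AND cpu BETWEEN 11 AND 58 → 17
job_id=73: mem_gb >= 207 → 130
job_id=74: ELSE → -40
job_id=75: mem_gb >= 42 AND cpu BETWEEN 11 AND 58 → 24
job_id=76: mem_gb >= 42 AND cpu BETWEEN 11 AND 58 → 42
job_id=77: mem_gb >= 207 → 265
job_id=78: mem_gb >= 42 AND cpu BETWEEN 11 AND 58 → 46
job_id=79: mem_gb >= 207 → 125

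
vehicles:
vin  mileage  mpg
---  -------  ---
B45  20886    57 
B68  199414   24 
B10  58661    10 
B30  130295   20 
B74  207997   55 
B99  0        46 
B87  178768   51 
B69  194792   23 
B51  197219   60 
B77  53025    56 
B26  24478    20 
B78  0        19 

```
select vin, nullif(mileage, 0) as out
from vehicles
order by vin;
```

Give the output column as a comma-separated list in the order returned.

vin=B10: mileage=58661 vs 0: differ → 58661
vin=B26: mileage=24478 vs 0: differ → 24478
vin=B30: mileage=130295 vs 0: differ → 130295
vin=B45: mileage=20886 vs 0: differ → 20886
vin=B51: mileage=197219 vs 0: differ → 197219
vin=B68: mileage=199414 vs 0: differ → 199414
vin=B69: mileage=194792 vs 0: differ → 194792
vin=B74: mileage=207997 vs 0: differ → 207997
vin=B77: mileage=53025 vs 0: differ → 53025
vin=B78: mileage=0 vs 0: equal → NULL
vin=B87: mileage=178768 vs 0: differ → 178768
vin=B99: mileage=0 vs 0: equal → NULL

58661, 24478, 130295, 20886, 197219, 199414, 194792, 207997, 53025, NULL, 178768, NULL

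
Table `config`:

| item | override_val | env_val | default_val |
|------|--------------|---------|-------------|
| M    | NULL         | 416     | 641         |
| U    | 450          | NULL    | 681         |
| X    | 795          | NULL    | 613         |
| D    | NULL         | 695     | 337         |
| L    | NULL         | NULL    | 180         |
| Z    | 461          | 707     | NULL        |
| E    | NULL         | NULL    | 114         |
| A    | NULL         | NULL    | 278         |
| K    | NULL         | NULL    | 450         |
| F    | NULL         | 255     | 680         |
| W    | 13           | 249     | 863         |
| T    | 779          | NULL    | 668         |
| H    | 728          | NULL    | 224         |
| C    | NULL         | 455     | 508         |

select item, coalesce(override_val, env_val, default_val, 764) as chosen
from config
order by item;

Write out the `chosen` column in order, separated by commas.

item=A: override_val=NULL, env_val=NULL, default_val=278 → 278
item=C: override_val=NULL, env_val=455 → 455
item=D: override_val=NULL, env_val=695 → 695
item=E: override_val=NULL, env_val=NULL, default_val=114 → 114
item=F: override_val=NULL, env_val=255 → 255
item=H: override_val=728 → 728
item=K: override_val=NULL, env_val=NULL, default_val=450 → 450
item=L: override_val=NULL, env_val=NULL, default_val=180 → 180
item=M: override_val=NULL, env_val=416 → 416
item=T: override_val=779 → 779
item=U: override_val=450 → 450
item=W: override_val=13 → 13
item=X: override_val=795 → 795
item=Z: override_val=461 → 461

278, 455, 695, 114, 255, 728, 450, 180, 416, 779, 450, 13, 795, 461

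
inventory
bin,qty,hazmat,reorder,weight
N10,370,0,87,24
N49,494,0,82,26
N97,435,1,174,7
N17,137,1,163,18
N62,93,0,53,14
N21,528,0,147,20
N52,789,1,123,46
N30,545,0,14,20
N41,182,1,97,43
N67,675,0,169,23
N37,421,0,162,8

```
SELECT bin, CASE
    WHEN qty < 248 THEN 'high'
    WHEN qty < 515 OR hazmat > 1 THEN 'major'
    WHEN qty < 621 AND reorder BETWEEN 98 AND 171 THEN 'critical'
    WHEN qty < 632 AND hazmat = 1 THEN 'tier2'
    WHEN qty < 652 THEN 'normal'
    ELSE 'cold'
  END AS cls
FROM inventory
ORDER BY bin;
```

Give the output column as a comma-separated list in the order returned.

major, high, critical, normal, major, high, major, cold, high, cold, major

bin=N10: qty < 515 OR hazmat > 1 → major
bin=N17: qty < 248 → high
bin=N21: qty < 621 AND reorder BETWEEN 98 AND 171 → critical
bin=N30: qty < 652 → normal
bin=N37: qty < 515 OR hazmat > 1 → major
bin=N41: qty < 248 → high
bin=N49: qty < 515 OR hazmat > 1 → major
bin=N52: ELSE → cold
bin=N62: qty < 248 → high
bin=N67: ELSE → cold
bin=N97: qty < 515 OR hazmat > 1 → major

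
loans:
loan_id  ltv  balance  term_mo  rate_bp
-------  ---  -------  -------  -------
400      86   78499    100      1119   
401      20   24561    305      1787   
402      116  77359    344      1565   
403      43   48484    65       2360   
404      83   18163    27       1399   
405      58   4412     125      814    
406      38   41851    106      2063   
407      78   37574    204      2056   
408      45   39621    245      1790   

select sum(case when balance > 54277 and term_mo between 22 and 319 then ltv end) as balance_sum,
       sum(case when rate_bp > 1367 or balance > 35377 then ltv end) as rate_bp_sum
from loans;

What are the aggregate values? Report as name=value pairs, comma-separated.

[balance_sum: balance > 54277 and term_mo between 22 and 319]
loan_id=400: ✓ → 86
loan_id=401: ✗
loan_id=402: ✗
loan_id=403: ✗
loan_id=404: ✗
loan_id=405: ✗
loan_id=406: ✗
loan_id=407: ✗
loan_id=408: ✗
balance_sum = 86
—
[rate_bp_sum: rate_bp > 1367 or balance > 35377]
loan_id=400: ✓ → 86
loan_id=401: ✓ → 20
loan_id=402: ✓ → 116
loan_id=403: ✓ → 43
loan_id=404: ✓ → 83
loan_id=405: ✗
loan_id=406: ✓ → 38
loan_id=407: ✓ → 78
loan_id=408: ✓ → 45
rate_bp_sum = 86 + 20 + 116 + 43 + 83 + 38 + 78 + 45 = 509

balance_sum=86, rate_bp_sum=509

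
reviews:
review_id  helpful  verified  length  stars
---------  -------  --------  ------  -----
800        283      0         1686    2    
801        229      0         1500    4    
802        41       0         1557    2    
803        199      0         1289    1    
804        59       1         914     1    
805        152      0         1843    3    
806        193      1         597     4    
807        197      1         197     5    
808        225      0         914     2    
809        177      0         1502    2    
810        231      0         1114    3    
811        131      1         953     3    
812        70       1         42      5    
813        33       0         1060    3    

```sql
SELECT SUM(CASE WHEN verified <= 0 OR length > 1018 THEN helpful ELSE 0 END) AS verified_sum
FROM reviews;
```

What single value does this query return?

1570

review_id=800: ✓ → 283
review_id=801: ✓ → 229
review_id=802: ✓ → 41
review_id=803: ✓ → 199
review_id=804: ✗
review_id=805: ✓ → 152
review_id=806: ✗
review_id=807: ✗
review_id=808: ✓ → 225
review_id=809: ✓ → 177
review_id=810: ✓ → 231
review_id=811: ✗
review_id=812: ✗
review_id=813: ✓ → 33
verified_sum = 283 + 229 + 41 + 199 + 152 + 225 + 177 + 231 + 33 = 1570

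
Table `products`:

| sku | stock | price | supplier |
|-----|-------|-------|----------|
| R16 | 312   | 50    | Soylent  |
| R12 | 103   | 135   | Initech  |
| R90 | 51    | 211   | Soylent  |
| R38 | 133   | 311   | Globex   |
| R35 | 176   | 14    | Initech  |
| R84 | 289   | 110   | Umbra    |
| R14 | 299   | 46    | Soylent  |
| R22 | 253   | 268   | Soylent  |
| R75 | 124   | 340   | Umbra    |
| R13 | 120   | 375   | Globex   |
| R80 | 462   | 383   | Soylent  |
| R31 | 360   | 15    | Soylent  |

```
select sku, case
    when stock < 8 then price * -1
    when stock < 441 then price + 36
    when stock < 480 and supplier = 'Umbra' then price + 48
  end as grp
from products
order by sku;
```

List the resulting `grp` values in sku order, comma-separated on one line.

171, 411, 82, 86, 304, 51, 50, 347, 376, NULL, 146, 247

sku=R12: stock < 441 → 171
sku=R13: stock < 441 → 411
sku=R14: stock < 441 → 82
sku=R16: stock < 441 → 86
sku=R22: stock < 441 → 304
sku=R31: stock < 441 → 51
sku=R35: stock < 441 → 50
sku=R38: stock < 441 → 347
sku=R75: stock < 441 → 376
sku=R80: (no match → NULL) → NULL
sku=R84: stock < 441 → 146
sku=R90: stock < 441 → 247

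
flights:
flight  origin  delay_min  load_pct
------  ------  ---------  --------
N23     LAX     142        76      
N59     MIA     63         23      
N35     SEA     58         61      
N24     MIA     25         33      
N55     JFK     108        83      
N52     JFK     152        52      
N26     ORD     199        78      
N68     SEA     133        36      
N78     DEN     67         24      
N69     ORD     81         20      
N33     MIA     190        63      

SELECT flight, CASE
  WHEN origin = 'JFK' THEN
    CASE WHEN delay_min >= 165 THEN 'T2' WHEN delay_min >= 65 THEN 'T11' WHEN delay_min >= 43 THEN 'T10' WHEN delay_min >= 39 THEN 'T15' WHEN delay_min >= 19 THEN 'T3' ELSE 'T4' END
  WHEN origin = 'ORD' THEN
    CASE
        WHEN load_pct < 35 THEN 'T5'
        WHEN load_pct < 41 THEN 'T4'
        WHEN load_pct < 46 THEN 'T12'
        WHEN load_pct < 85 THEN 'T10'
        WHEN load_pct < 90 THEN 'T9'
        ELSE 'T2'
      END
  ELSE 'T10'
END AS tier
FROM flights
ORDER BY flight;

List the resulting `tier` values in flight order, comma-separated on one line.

T10, T10, T10, T10, T10, T11, T11, T10, T10, T5, T10

flight=N23: origin='LAX' → outer ELSE → T10
flight=N24: origin='MIA' → outer ELSE → T10
flight=N26: origin='ORD' → inner[load_pct < 85] → T10
flight=N33: origin='MIA' → outer ELSE → T10
flight=N35: origin='SEA' → outer ELSE → T10
flight=N52: origin='JFK' → inner[delay_min >= 65] → T11
flight=N55: origin='JFK' → inner[delay_min >= 65] → T11
flight=N59: origin='MIA' → outer ELSE → T10
flight=N68: origin='SEA' → outer ELSE → T10
flight=N69: origin='ORD' → inner[load_pct < 35] → T5
flight=N78: origin='DEN' → outer ELSE → T10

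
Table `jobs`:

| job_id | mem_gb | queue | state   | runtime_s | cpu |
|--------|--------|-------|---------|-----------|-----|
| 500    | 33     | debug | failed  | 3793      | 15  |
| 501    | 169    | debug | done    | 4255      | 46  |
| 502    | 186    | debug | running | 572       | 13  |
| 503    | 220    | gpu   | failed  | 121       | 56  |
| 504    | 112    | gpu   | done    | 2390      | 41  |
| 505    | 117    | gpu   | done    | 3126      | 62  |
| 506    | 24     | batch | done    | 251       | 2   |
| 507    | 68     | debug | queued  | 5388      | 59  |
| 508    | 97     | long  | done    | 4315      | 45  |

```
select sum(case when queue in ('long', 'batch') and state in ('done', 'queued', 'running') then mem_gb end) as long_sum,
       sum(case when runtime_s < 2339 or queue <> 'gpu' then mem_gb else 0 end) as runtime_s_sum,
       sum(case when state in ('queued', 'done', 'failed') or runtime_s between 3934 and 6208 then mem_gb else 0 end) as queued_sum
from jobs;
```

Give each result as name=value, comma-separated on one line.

long_sum=121, runtime_s_sum=797, queued_sum=840

[long_sum: queue in ('long', 'batch') and state in ('done', 'queued', 'running')]
job_id=500: ✗
job_id=501: ✗
job_id=502: ✗
job_id=503: ✗
job_id=504: ✗
job_id=505: ✗
job_id=506: ✓ → 24
job_id=507: ✗
job_id=508: ✓ → 97
long_sum = 24 + 97 = 121
—
[runtime_s_sum: runtime_s < 2339 or queue <> 'gpu']
job_id=500: ✓ → 33
job_id=501: ✓ → 169
job_id=502: ✓ → 186
job_id=503: ✓ → 220
job_id=504: ✗
job_id=505: ✗
job_id=506: ✓ → 24
job_id=507: ✓ → 68
job_id=508: ✓ → 97
runtime_s_sum = 33 + 169 + 186 + 220 + 24 + 68 + 97 = 797
—
[queued_sum: state in ('queued', 'done', 'failed') or runtime_s between 3934 and 6208]
job_id=500: ✓ → 33
job_id=501: ✓ → 169
job_id=502: ✗
job_id=503: ✓ → 220
job_id=504: ✓ → 112
job_id=505: ✓ → 117
job_id=506: ✓ → 24
job_id=507: ✓ → 68
job_id=508: ✓ → 97
queued_sum = 33 + 169 + 220 + 112 + 117 + 24 + 68 + 97 = 840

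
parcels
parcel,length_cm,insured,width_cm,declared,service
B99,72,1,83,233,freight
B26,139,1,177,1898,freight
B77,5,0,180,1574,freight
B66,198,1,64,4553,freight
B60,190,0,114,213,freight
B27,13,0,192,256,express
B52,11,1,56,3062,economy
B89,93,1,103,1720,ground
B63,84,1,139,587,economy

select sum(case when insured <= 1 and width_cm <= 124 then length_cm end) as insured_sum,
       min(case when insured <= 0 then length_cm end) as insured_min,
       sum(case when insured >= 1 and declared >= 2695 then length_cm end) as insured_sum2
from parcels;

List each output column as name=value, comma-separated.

insured_sum=564, insured_min=5, insured_sum2=209

[insured_sum: insured <= 1 and width_cm <= 124]
parcel=B99: ✓ → 72
parcel=B26: ✗
parcel=B77: ✗
parcel=B66: ✓ → 198
parcel=B60: ✓ → 190
parcel=B27: ✗
parcel=B52: ✓ → 11
parcel=B89: ✓ → 93
parcel=B63: ✗
insured_sum = 72 + 198 + 190 + 11 + 93 = 564
—
[insured_min: insured <= 0]
parcel=B99: ✗
parcel=B26: ✗
parcel=B77: ✓ → 5
parcel=B66: ✗
parcel=B60: ✓ → 190
parcel=B27: ✓ → 13
parcel=B52: ✗
parcel=B89: ✗
parcel=B63: ✗
insured_min = MIN(5, 190, 13) = 5
—
[insured_sum2: insured >= 1 and declared >= 2695]
parcel=B99: ✗
parcel=B26: ✗
parcel=B77: ✗
parcel=B66: ✓ → 198
parcel=B60: ✗
parcel=B27: ✗
parcel=B52: ✓ → 11
parcel=B89: ✗
parcel=B63: ✗
insured_sum2 = 198 + 11 = 209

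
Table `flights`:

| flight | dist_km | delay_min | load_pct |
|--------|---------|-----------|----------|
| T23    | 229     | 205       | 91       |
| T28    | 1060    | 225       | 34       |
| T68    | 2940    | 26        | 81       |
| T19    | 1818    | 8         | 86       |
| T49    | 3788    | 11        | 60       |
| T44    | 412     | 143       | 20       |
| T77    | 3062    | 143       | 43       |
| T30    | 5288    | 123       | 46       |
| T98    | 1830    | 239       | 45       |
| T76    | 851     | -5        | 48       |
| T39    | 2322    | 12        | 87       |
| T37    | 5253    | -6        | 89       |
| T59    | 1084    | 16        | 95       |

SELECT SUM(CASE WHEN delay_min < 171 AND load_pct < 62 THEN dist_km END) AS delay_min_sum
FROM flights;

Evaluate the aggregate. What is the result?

flight=T23: ✗
flight=T28: ✗
flight=T68: ✗
flight=T19: ✗
flight=T49: ✓ → 3788
flight=T44: ✓ → 412
flight=T77: ✓ → 3062
flight=T30: ✓ → 5288
flight=T98: ✗
flight=T76: ✓ → 851
flight=T39: ✗
flight=T37: ✗
flight=T59: ✗
delay_min_sum = 3788 + 412 + 3062 + 5288 + 851 = 13401

13401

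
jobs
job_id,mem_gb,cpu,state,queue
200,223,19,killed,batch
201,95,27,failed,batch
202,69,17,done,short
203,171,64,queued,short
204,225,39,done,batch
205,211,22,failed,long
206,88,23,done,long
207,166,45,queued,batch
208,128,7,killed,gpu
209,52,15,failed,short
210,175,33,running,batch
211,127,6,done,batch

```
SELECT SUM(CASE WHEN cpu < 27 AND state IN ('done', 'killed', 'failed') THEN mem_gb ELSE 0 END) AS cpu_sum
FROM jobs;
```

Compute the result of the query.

job_id=200: ✓ → 223
job_id=201: ✗
job_id=202: ✓ → 69
job_id=203: ✗
job_id=204: ✗
job_id=205: ✓ → 211
job_id=206: ✓ → 88
job_id=207: ✗
job_id=208: ✓ → 128
job_id=209: ✓ → 52
job_id=210: ✗
job_id=211: ✓ → 127
cpu_sum = 223 + 69 + 211 + 88 + 128 + 52 + 127 = 898

898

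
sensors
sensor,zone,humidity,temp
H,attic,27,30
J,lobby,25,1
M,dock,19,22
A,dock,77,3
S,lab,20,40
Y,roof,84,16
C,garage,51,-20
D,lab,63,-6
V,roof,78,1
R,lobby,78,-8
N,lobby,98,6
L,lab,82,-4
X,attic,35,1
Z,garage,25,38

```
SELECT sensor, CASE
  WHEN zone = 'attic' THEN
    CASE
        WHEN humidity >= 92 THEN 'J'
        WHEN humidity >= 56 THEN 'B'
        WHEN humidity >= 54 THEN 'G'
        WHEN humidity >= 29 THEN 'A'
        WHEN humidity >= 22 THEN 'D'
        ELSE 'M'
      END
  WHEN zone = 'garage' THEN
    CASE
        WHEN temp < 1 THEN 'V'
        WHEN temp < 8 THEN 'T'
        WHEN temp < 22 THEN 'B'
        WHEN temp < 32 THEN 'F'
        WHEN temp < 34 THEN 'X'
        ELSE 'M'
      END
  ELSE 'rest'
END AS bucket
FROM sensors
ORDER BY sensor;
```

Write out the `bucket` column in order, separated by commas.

rest, V, rest, D, rest, rest, rest, rest, rest, rest, rest, A, rest, M

sensor=A: zone='dock' → outer ELSE → rest
sensor=C: zone='garage' → inner[temp < 1] → V
sensor=D: zone='lab' → outer ELSE → rest
sensor=H: zone='attic' → inner[humidity >= 22] → D
sensor=J: zone='lobby' → outer ELSE → rest
sensor=L: zone='lab' → outer ELSE → rest
sensor=M: zone='dock' → outer ELSE → rest
sensor=N: zone='lobby' → outer ELSE → rest
sensor=R: zone='lobby' → outer ELSE → rest
sensor=S: zone='lab' → outer ELSE → rest
sensor=V: zone='roof' → outer ELSE → rest
sensor=X: zone='attic' → inner[humidity >= 29] → A
sensor=Y: zone='roof' → outer ELSE → rest
sensor=Z: zone='garage' → inner[ELSE] → M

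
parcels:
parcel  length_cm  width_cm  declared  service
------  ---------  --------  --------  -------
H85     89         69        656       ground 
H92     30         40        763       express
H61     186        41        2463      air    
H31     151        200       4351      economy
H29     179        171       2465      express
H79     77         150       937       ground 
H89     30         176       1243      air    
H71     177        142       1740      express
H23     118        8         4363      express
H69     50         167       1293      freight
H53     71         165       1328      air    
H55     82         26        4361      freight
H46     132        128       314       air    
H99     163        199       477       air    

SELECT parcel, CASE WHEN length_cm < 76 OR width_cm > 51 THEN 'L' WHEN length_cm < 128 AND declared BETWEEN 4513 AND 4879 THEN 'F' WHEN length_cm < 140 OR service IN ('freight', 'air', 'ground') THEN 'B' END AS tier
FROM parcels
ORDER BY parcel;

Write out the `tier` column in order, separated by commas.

parcel=H23: length_cm < 140 OR service IN ('freight', 'air', 'ground') → B
parcel=H29: length_cm < 76 OR width_cm > 51 → L
parcel=H31: length_cm < 76 OR width_cm > 51 → L
parcel=H46: length_cm < 76 OR width_cm > 51 → L
parcel=H53: length_cm < 76 OR width_cm > 51 → L
parcel=H55: length_cm < 140 OR service IN ('freight', 'air', 'ground') → B
parcel=H61: length_cm < 140 OR service IN ('freight', 'air', 'ground') → B
parcel=H69: length_cm < 76 OR width_cm > 51 → L
parcel=H71: length_cm < 76 OR width_cm > 51 → L
parcel=H79: length_cm < 76 OR width_cm > 51 → L
parcel=H85: length_cm < 76 OR width_cm > 51 → L
parcel=H89: length_cm < 76 OR width_cm > 51 → L
parcel=H92: length_cm < 76 OR width_cm > 51 → L
parcel=H99: length_cm < 76 OR width_cm > 51 → L

B, L, L, L, L, B, B, L, L, L, L, L, L, L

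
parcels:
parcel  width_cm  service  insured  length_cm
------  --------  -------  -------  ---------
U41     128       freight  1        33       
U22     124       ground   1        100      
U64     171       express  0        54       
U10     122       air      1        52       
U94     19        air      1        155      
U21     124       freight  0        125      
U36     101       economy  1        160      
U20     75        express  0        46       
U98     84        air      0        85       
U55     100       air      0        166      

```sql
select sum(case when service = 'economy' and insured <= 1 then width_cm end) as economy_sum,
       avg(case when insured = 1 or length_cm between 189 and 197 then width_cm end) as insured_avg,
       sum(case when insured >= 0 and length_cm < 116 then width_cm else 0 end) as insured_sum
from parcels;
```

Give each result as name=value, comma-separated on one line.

economy_sum=101, insured_avg=98.8, insured_sum=704

[economy_sum: service = 'economy' and insured <= 1]
parcel=U41: ✗
parcel=U22: ✗
parcel=U64: ✗
parcel=U10: ✗
parcel=U94: ✗
parcel=U21: ✗
parcel=U36: ✓ → 101
parcel=U20: ✗
parcel=U98: ✗
parcel=U55: ✗
economy_sum = 101
—
[insured_avg: insured = 1 or length_cm between 189 and 197]
parcel=U41: ✓ → 128
parcel=U22: ✓ → 124
parcel=U64: ✗
parcel=U10: ✓ → 122
parcel=U94: ✓ → 19
parcel=U21: ✗
parcel=U36: ✓ → 101
parcel=U20: ✗
parcel=U98: ✗
parcel=U55: ✗
insured_avg = (128 + 124 + 122 + 19 + 101) / 5 = 98.8
—
[insured_sum: insured >= 0 and length_cm < 116]
parcel=U41: ✓ → 128
parcel=U22: ✓ → 124
parcel=U64: ✓ → 171
parcel=U10: ✓ → 122
parcel=U94: ✗
parcel=U21: ✗
parcel=U36: ✗
parcel=U20: ✓ → 75
parcel=U98: ✓ → 84
parcel=U55: ✗
insured_sum = 128 + 124 + 171 + 122 + 75 + 84 = 704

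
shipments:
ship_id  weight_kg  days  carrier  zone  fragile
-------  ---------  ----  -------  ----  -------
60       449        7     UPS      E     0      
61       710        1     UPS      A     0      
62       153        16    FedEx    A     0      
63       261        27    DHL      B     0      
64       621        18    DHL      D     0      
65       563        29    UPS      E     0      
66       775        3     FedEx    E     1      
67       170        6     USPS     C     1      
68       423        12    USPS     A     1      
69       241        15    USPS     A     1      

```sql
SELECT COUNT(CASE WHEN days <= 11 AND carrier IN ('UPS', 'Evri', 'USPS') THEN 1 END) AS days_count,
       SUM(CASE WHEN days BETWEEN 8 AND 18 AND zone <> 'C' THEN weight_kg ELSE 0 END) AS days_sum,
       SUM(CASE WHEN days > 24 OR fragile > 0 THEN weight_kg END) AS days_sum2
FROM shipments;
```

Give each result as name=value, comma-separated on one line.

[days_count: days <= 11 AND carrier IN ('UPS', 'Evri', 'USPS')]
ship_id=60: ✓ → 1
ship_id=61: ✓ → 1
ship_id=62: ✗
ship_id=63: ✗
ship_id=64: ✗
ship_id=65: ✗
ship_id=66: ✗
ship_id=67: ✓ → 1
ship_id=68: ✗
ship_id=69: ✗
days_count = COUNT(1, 1, 1) = 3
—
[days_sum: days BETWEEN 8 AND 18 AND zone <> 'C']
ship_id=60: ✗
ship_id=61: ✗
ship_id=62: ✓ → 153
ship_id=63: ✗
ship_id=64: ✓ → 621
ship_id=65: ✗
ship_id=66: ✗
ship_id=67: ✗
ship_id=68: ✓ → 423
ship_id=69: ✓ → 241
days_sum = 153 + 621 + 423 + 241 = 1438
—
[days_sum2: days > 24 OR fragile > 0]
ship_id=60: ✗
ship_id=61: ✗
ship_id=62: ✗
ship_id=63: ✓ → 261
ship_id=64: ✗
ship_id=65: ✓ → 563
ship_id=66: ✓ → 775
ship_id=67: ✓ → 170
ship_id=68: ✓ → 423
ship_id=69: ✓ → 241
days_sum2 = 261 + 563 + 775 + 170 + 423 + 241 = 2433

days_count=3, days_sum=1438, days_sum2=2433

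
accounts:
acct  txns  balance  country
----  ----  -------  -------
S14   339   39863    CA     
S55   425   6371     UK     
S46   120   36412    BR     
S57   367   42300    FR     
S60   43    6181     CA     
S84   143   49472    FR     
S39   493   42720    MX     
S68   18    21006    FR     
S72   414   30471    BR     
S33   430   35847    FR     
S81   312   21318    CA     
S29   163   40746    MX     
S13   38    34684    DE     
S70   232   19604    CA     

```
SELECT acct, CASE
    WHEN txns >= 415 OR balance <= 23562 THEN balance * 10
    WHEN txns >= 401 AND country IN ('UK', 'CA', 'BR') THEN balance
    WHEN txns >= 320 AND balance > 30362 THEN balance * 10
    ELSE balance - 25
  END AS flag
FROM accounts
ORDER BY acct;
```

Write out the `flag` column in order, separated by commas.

acct=S13: ELSE → 34659
acct=S14: txns >= 320 AND balance > 30362 → 398630
acct=S29: ELSE → 40721
acct=S33: txns >= 415 OR balance <= 23562 → 358470
acct=S39: txns >= 415 OR balance <= 23562 → 427200
acct=S46: ELSE → 36387
acct=S55: txns >= 415 OR balance <= 23562 → 63710
acct=S57: txns >= 320 AND balance > 30362 → 423000
acct=S60: txns >= 415 OR balance <= 23562 → 61810
acct=S68: txns >= 415 OR balance <= 23562 → 210060
acct=S70: txns >= 415 OR balance <= 23562 → 196040
acct=S72: txns >= 401 AND country IN ('UK', 'CA', 'BR') → 30471
acct=S81: txns >= 415 OR balance <= 23562 → 213180
acct=S84: ELSE → 49447

34659, 398630, 40721, 358470, 427200, 36387, 63710, 423000, 61810, 210060, 196040, 30471, 213180, 49447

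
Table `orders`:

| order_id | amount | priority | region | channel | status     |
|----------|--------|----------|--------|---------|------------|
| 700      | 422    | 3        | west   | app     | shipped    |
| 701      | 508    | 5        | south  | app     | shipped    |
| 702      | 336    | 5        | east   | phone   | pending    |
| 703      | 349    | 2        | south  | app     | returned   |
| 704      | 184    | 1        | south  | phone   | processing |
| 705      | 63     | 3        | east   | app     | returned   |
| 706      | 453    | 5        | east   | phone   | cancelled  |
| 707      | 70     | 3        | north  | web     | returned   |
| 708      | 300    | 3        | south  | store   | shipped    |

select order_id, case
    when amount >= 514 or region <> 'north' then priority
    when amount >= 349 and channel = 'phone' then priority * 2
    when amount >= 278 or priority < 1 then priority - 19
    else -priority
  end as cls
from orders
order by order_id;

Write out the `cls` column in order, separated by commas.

3, 5, 5, 2, 1, 3, 5, -3, 3

order_id=700: amount >= 514 or region <> 'north' → 3
order_id=701: amount >= 514 or region <> 'north' → 5
order_id=702: amount >= 514 or region <> 'north' → 5
order_id=703: amount >= 514 or region <> 'north' → 2
order_id=704: amount >= 514 or region <> 'north' → 1
order_id=705: amount >= 514 or region <> 'north' → 3
order_id=706: amount >= 514 or region <> 'north' → 5
order_id=707: ELSE → -3
order_id=708: amount >= 514 or region <> 'north' → 3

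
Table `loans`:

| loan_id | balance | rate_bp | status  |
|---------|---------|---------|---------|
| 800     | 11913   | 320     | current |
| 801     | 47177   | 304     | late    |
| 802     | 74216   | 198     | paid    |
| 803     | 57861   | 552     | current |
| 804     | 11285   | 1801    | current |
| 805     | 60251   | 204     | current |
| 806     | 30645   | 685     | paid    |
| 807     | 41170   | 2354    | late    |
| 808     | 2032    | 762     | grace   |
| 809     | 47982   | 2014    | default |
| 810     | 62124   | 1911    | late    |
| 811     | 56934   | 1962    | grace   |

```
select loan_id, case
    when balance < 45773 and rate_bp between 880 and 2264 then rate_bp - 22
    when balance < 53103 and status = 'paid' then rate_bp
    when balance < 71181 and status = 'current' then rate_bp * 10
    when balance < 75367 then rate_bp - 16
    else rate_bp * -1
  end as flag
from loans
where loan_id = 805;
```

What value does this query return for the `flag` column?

loan_id = 805: balance=60251, rate_bp=204, status=current.
balance < 45773 and rate_bp between 880 and 2264 → false
balance < 53103 and status = 'paid' → false
balance < 71181 and status = 'current' → true → 2040

2040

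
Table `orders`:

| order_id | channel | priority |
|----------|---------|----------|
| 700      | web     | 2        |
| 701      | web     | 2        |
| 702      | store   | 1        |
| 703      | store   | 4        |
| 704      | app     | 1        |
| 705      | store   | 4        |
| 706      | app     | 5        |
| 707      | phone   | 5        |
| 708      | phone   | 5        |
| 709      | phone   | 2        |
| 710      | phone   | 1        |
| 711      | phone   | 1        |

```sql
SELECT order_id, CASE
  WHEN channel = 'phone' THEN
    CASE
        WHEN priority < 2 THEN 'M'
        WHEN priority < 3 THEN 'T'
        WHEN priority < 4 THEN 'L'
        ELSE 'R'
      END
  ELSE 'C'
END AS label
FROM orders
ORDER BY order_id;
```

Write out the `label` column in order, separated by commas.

order_id=700: channel='web' → outer ELSE → C
order_id=701: channel='web' → outer ELSE → C
order_id=702: channel='store' → outer ELSE → C
order_id=703: channel='store' → outer ELSE → C
order_id=704: channel='app' → outer ELSE → C
order_id=705: channel='store' → outer ELSE → C
order_id=706: channel='app' → outer ELSE → C
order_id=707: channel='phone' → inner[ELSE] → R
order_id=708: channel='phone' → inner[ELSE] → R
order_id=709: channel='phone' → inner[priority < 3] → T
order_id=710: channel='phone' → inner[priority < 2] → M
order_id=711: channel='phone' → inner[priority < 2] → M

C, C, C, C, C, C, C, R, R, T, M, M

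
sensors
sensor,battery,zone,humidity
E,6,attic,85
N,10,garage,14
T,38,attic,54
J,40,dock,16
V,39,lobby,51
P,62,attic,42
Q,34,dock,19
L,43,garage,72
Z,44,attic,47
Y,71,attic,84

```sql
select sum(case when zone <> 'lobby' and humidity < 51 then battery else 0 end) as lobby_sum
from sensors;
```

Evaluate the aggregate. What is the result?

190

sensor=E: ✗
sensor=N: ✓ → 10
sensor=T: ✗
sensor=J: ✓ → 40
sensor=V: ✗
sensor=P: ✓ → 62
sensor=Q: ✓ → 34
sensor=L: ✗
sensor=Z: ✓ → 44
sensor=Y: ✗
lobby_sum = 10 + 40 + 62 + 34 + 44 = 190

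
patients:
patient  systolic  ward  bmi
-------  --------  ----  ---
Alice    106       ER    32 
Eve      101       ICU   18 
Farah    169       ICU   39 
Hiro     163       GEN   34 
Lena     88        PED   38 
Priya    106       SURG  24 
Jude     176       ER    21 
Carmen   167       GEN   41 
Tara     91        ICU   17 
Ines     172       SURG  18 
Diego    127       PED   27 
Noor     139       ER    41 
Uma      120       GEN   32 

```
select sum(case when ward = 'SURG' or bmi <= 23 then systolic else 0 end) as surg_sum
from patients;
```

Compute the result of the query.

646

patient=Alice: ✗
patient=Eve: ✓ → 101
patient=Farah: ✗
patient=Hiro: ✗
patient=Lena: ✗
patient=Priya: ✓ → 106
patient=Jude: ✓ → 176
patient=Carmen: ✗
patient=Tara: ✓ → 91
patient=Ines: ✓ → 172
patient=Diego: ✗
patient=Noor: ✗
patient=Uma: ✗
surg_sum = 101 + 106 + 176 + 91 + 172 = 646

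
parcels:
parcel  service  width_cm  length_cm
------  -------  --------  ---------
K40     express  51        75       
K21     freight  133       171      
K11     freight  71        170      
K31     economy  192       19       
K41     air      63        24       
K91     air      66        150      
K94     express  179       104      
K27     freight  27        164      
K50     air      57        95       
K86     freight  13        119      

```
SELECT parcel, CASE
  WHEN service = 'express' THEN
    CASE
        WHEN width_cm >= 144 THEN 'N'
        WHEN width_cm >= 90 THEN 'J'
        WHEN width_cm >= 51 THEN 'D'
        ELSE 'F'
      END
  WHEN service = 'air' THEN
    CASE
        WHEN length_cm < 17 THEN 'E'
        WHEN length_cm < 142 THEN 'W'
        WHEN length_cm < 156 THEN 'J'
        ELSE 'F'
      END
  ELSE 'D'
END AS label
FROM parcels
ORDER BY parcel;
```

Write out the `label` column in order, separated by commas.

parcel=K11: service='freight' → outer ELSE → D
parcel=K21: service='freight' → outer ELSE → D
parcel=K27: service='freight' → outer ELSE → D
parcel=K31: service='economy' → outer ELSE → D
parcel=K40: service='express' → inner[width_cm >= 51] → D
parcel=K41: service='air' → inner[length_cm < 142] → W
parcel=K50: service='air' → inner[length_cm < 142] → W
parcel=K86: service='freight' → outer ELSE → D
parcel=K91: service='air' → inner[length_cm < 156] → J
parcel=K94: service='express' → inner[width_cm >= 144] → N

D, D, D, D, D, W, W, D, J, N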